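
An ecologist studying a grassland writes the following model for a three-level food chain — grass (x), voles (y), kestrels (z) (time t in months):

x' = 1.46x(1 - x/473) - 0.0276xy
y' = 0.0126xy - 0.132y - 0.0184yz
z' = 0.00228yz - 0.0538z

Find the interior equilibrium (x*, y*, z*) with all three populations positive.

x* ≈ 262, y* ≈ 23.6, z* ≈ 172

From dz/dt = 0: 0.00228y* = 0.0538, so y* = 23.6.
From dx/dt = 0: 1.46(1 - x*/473) = 0.0276·23.6, giving x* = 473·(1 - 0.446) = 262.
From dy/dt = 0: 0.0126·262 - 0.132 = 0.0184z*, so z* = 3.17/0.0184 = 172.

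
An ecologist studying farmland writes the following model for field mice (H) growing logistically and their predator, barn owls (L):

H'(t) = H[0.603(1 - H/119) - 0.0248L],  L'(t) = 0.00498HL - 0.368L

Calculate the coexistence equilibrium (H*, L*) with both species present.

H* ≈ 73.9, L* ≈ 9.22

From dL/dt = 0 with L > 0: 0.00498H* = 0.368, so H* = 73.9.
Substitute into dH/dt = 0: 0.603(1 - 73.9/119) = 0.0248L*.
The bracket is 0.379, giving L* = 0.229/0.0248 = 9.22.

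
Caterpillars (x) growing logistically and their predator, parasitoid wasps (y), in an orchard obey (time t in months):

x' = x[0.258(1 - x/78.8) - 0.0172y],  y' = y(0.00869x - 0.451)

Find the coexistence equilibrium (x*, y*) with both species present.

x* ≈ 51.9, y* ≈ 5.12

From dy/dt = 0 with y > 0: 0.00869x* = 0.451, so x* = 51.9.
Substitute into dx/dt = 0: 0.258(1 - 51.9/78.8) = 0.0172y*.
The bracket is 0.341, giving y* = 0.0881/0.0172 = 5.12.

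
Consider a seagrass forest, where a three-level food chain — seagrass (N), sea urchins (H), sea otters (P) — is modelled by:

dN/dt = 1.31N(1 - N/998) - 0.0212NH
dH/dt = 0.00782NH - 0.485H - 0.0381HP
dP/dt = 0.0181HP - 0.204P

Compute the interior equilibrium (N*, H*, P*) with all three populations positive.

From dP/dt = 0: 0.0181H* = 0.204, so H* = 11.3.
From dN/dt = 0: 1.31(1 - N*/998) = 0.0212·11.3, giving N* = 998·(1 - 0.182) = 816.
From dH/dt = 0: 0.00782·816 - 0.485 = 0.0381P*, so P* = 5.9/0.0381 = 155.

N* ≈ 816, H* ≈ 11.3, P* ≈ 155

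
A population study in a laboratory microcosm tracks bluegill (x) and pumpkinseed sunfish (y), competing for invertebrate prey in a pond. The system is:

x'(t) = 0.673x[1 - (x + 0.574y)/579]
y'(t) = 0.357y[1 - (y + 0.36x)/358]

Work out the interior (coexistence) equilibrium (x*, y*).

Setting both brackets to zero gives the nullclines x + 0.574y = 579 and 0.36x + y = 358.
Substituting y = 358 - 0.36x into the first: x(1 - 0.574·0.36) = 579 - 0.574·358.
So x* = 374/0.793 = 471, and then y* = 358 - 0.36·471 = 189.

x* ≈ 471, y* ≈ 189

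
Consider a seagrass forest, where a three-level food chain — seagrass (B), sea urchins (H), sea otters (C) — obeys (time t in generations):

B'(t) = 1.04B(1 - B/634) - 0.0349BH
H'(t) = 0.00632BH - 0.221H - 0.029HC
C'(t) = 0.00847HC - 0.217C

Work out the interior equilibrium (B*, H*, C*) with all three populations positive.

From dC/dt = 0: 0.00847H* = 0.217, so H* = 25.6.
From dB/dt = 0: 1.04(1 - B*/634) = 0.0349·25.6, giving B* = 634·(1 - 0.86) = 88.9.
From dH/dt = 0: 0.00632·88.9 - 0.221 = 0.029C*, so C* = 0.341/0.029 = 11.8.

B* ≈ 88.9, H* ≈ 25.6, C* ≈ 11.8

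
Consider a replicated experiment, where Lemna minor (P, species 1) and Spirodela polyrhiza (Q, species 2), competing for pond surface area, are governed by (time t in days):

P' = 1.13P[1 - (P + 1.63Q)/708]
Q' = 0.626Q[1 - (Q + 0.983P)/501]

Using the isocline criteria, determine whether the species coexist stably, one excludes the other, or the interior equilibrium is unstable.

unstable coexistence (outcome depends on initial conditions)

Compare the nullcline intercepts: K1/α12 = 708/1.63 = 434 < K2 = 501; K2/α21 = 501/0.983 = 510 < K1 = 708.
Since both are reversed, neither can invade when rare; the interior point is a saddle.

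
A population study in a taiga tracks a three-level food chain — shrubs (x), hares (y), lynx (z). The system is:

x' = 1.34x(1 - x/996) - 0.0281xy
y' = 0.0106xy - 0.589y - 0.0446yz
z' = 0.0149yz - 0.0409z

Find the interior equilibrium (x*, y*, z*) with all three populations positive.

x* ≈ 939, y* ≈ 2.74, z* ≈ 210

From dz/dt = 0: 0.0149y* = 0.0409, so y* = 2.74.
From dx/dt = 0: 1.34(1 - x*/996) = 0.0281·2.74, giving x* = 996·(1 - 0.0576) = 939.
From dy/dt = 0: 0.0106·939 - 0.589 = 0.0446z*, so z* = 9.36/0.0446 = 210.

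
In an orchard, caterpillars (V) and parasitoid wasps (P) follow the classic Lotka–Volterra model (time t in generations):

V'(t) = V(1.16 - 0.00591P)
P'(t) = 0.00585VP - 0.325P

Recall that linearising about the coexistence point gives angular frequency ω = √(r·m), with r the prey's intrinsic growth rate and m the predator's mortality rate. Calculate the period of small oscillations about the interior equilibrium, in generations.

Here r = 1.16 and m = 0.325, so r·m = 0.377.
ω = √0.377 = 0.614 per generation, hence T = 2π/ω ≈ 10.2 generations.

T ≈ 10.2 generations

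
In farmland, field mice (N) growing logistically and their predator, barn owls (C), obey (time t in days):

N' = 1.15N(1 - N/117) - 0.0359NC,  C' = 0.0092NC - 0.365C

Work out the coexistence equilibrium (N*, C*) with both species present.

N* ≈ 39.7, C* ≈ 21.2

From dC/dt = 0 with C > 0: 0.0092N* = 0.365, so N* = 39.7.
Substitute into dN/dt = 0: 1.15(1 - 39.7/117) = 0.0359C*.
The bracket is 0.661, giving C* = 0.76/0.0359 = 21.2.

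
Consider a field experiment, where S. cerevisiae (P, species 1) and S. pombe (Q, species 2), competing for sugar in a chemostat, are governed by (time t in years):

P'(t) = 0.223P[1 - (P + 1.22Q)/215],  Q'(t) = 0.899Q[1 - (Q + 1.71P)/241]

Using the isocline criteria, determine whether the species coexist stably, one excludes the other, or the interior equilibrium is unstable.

unstable coexistence (outcome depends on initial conditions)

Compare the nullcline intercepts: K1/α12 = 215/1.22 = 176 < K2 = 241; K2/α21 = 241/1.71 = 141 < K1 = 215.
Since both are reversed, neither can invade when rare; the interior point is a saddle.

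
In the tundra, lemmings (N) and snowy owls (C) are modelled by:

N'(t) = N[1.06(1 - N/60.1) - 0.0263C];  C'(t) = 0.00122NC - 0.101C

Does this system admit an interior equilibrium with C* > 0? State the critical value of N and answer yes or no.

Threshold N = 82.8; K < 82.8, so no, the predator goes extinct.

The predator equation gives dC/dt > 0 only when N > 0.101/0.00122 = 82.8.
Without the predator, N → K = 60.1. Since 60.1 < 82.8, the predator cannot invade.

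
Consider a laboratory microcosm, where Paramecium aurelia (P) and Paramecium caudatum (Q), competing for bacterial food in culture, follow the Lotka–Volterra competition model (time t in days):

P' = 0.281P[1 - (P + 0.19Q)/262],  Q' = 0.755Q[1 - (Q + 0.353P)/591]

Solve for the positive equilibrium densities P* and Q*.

P* ≈ 160, Q* ≈ 534

Setting both brackets to zero gives the nullclines P + 0.19Q = 262 and 0.353P + Q = 591.
Substituting Q = 591 - 0.353P into the first: P(1 - 0.19·0.353) = 262 - 0.19·591.
So P* = 150/0.933 = 160, and then Q* = 591 - 0.353·160 = 534.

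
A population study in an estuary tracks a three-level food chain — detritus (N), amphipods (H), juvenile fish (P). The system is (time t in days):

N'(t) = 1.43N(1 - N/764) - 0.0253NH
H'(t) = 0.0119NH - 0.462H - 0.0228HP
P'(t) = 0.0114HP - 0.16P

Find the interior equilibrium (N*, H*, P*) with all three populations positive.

From dP/dt = 0: 0.0114H* = 0.16, so H* = 14.
From dN/dt = 0: 1.43(1 - N*/764) = 0.0253·14, giving N* = 764·(1 - 0.248) = 574.
From dH/dt = 0: 0.0119·574 - 0.462 = 0.0228P*, so P* = 6.37/0.0228 = 279.

N* ≈ 574, H* ≈ 14, P* ≈ 279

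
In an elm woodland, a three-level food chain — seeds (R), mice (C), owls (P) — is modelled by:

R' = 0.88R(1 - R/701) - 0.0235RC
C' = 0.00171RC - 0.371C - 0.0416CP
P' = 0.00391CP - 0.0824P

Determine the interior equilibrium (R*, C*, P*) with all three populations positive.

From dP/dt = 0: 0.00391C* = 0.0824, so C* = 21.1.
From dR/dt = 0: 0.88(1 - R*/701) = 0.0235·21.1, giving R* = 701·(1 - 0.563) = 306.
From dC/dt = 0: 0.00171·306 - 0.371 = 0.0416P*, so P* = 0.153/0.0416 = 3.68.

R* ≈ 306, C* ≈ 21.1, P* ≈ 3.68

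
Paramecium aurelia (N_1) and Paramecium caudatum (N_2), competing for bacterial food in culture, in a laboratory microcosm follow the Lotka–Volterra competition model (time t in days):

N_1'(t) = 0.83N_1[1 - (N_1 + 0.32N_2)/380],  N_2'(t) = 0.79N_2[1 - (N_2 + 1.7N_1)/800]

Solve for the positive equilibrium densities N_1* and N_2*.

Setting both brackets to zero gives the nullclines N_1 + 0.32N_2 = 380 and 1.7N_1 + N_2 = 800.
Substituting N_2 = 800 - 1.7N_1 into the first: N_1(1 - 0.32·1.7) = 380 - 0.32·800.
So N_1* = 124/0.456 = 272, and then N_2* = 800 - 1.7·272 = 338.

N_1* ≈ 272, N_2* ≈ 338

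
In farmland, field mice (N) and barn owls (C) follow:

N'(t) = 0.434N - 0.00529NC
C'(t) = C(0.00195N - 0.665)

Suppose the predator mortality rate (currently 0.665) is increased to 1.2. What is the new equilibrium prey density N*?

At the interior fixed point, setting dC/dt = 0 with C > 0 fixes N* = (predator death rate)/(NC coefficient) — independent of the other coefficients.
With the change, N* = 1.2/0.00195 = 615; it rises from 341.

N* ≈ 615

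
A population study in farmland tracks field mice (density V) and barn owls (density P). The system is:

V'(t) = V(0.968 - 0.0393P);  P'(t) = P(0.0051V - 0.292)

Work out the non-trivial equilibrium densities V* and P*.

Set dP/dt = 0 with P > 0: 0.0051V - 0.292 = 0, so V* = 0.292/0.0051 = 57.3.
Set dV/dt = 0 with V > 0: 0.968 - 0.0393P = 0, so P* = 0.968/0.0393 = 24.6.

V* ≈ 57.3, P* ≈ 24.6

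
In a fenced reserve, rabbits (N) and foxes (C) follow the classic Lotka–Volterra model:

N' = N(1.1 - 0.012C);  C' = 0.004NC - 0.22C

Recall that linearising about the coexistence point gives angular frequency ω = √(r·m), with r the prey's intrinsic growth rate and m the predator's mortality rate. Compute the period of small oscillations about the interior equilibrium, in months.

Here r = 1.1 and m = 0.22, so r·m = 0.242.
ω = √0.242 = 0.492 per month, hence T = 2π/ω ≈ 12.8 months.

T ≈ 12.8 months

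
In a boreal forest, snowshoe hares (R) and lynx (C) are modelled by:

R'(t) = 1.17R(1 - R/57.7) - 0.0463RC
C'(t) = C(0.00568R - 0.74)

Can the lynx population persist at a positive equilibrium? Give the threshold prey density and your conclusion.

Threshold R = 130; K < 130, so no, the predator goes extinct.

The predator equation gives dC/dt > 0 only when R > 0.74/0.00568 = 130.
Without the predator, R → K = 57.7. Since 57.7 < 130, the predator cannot invade.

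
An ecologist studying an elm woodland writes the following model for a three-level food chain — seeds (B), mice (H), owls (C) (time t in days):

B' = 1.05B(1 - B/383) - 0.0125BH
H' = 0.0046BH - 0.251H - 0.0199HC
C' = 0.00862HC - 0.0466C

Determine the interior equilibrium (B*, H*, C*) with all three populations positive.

From dC/dt = 0: 0.00862H* = 0.0466, so H* = 5.41.
From dB/dt = 0: 1.05(1 - B*/383) = 0.0125·5.41, giving B* = 383·(1 - 0.0644) = 358.
From dH/dt = 0: 0.0046·358 - 0.251 = 0.0199C*, so C* = 1.4/0.0199 = 70.2.

B* ≈ 358, H* ≈ 5.41, C* ≈ 70.2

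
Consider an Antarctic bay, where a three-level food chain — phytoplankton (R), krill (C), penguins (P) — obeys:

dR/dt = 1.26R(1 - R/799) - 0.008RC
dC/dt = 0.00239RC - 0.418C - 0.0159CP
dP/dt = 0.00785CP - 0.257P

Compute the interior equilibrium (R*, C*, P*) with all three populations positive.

From dP/dt = 0: 0.00785C* = 0.257, so C* = 32.7.
From dR/dt = 0: 1.26(1 - R*/799) = 0.008·32.7, giving R* = 799·(1 - 0.208) = 633.
From dC/dt = 0: 0.00239·633 - 0.418 = 0.0159P*, so P* = 1.09/0.0159 = 68.8.

R* ≈ 633, C* ≈ 32.7, P* ≈ 68.8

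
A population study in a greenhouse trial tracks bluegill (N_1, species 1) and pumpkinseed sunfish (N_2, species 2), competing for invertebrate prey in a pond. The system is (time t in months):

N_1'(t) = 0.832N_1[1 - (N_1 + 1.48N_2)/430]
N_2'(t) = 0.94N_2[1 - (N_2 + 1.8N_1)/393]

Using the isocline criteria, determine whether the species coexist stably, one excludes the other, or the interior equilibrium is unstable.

unstable coexistence (outcome depends on initial conditions)

Compare the nullcline intercepts: K1/α12 = 430/1.48 = 291 < K2 = 393; K2/α21 = 393/1.8 = 218 < K1 = 430.
Since both are reversed, neither can invade when rare; the interior point is a saddle.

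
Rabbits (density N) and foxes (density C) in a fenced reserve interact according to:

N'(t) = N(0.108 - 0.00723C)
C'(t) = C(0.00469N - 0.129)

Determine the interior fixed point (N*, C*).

Set dC/dt = 0 with C > 0: 0.00469N - 0.129 = 0, so N* = 0.129/0.00469 = 27.5.
Set dN/dt = 0 with N > 0: 0.108 - 0.00723C = 0, so C* = 0.108/0.00723 = 14.9.

N* ≈ 27.5, C* ≈ 14.9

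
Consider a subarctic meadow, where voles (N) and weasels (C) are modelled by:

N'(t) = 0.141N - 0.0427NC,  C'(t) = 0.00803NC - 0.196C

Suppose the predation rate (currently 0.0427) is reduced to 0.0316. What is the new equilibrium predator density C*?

At the interior fixed point, setting dN/dt = 0 with N > 0 fixes C* = (prey growth rate)/(NC coefficient) — independent of the other coefficients.
With the change, C* = 0.141/0.0316 = 4.46; it rises from 3.3.

C* ≈ 4.46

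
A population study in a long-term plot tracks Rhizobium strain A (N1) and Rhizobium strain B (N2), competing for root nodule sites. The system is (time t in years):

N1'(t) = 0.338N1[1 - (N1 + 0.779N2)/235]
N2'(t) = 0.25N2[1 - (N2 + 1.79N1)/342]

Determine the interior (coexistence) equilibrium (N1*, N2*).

N1* ≈ 79.7, N2* ≈ 199

Setting both brackets to zero gives the nullclines N1 + 0.779N2 = 235 and 1.79N1 + N2 = 342.
Substituting N2 = 342 - 1.79N1 into the first: N1(1 - 0.779·1.79) = 235 - 0.779·342.
So N1* = -31.4/-0.394 = 79.7, and then N2* = 342 - 1.79·79.7 = 199.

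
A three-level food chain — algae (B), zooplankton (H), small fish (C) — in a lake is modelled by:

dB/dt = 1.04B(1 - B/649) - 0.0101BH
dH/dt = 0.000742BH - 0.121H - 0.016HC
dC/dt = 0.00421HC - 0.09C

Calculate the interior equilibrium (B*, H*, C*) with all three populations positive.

B* ≈ 514, H* ≈ 21.4, C* ≈ 16.3

From dC/dt = 0: 0.00421H* = 0.09, so H* = 21.4.
From dB/dt = 0: 1.04(1 - B*/649) = 0.0101·21.4, giving B* = 649·(1 - 0.208) = 514.
From dH/dt = 0: 0.000742·514 - 0.121 = 0.016C*, so C* = 0.261/0.016 = 16.3.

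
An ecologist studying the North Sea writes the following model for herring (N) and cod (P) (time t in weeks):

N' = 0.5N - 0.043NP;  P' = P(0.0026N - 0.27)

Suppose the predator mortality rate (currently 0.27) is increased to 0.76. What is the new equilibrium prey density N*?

At the interior fixed point, setting dP/dt = 0 with P > 0 fixes N* = (predator death rate)/(NP coefficient) — independent of the other coefficients.
With the change, N* = 0.76/0.0026 = 292; it rises from 104.

N* ≈ 292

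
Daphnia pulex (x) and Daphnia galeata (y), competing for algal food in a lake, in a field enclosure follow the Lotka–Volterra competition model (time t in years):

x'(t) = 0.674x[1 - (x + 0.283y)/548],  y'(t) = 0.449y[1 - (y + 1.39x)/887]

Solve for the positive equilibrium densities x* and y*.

x* ≈ 490, y* ≈ 207

Setting both brackets to zero gives the nullclines x + 0.283y = 548 and 1.39x + y = 887.
Substituting y = 887 - 1.39x into the first: x(1 - 0.283·1.39) = 548 - 0.283·887.
So x* = 297/0.607 = 490, and then y* = 887 - 1.39·490 = 207.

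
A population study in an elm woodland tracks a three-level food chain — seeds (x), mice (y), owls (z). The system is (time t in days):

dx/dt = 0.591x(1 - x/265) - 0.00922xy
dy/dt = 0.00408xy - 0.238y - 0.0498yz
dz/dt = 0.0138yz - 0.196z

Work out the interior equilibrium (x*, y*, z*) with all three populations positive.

From dz/dt = 0: 0.0138y* = 0.196, so y* = 14.2.
From dx/dt = 0: 0.591(1 - x*/265) = 0.00922·14.2, giving x* = 265·(1 - 0.222) = 206.
From dy/dt = 0: 0.00408·206 - 0.238 = 0.0498z*, so z* = 0.604/0.0498 = 12.1.

x* ≈ 206, y* ≈ 14.2, z* ≈ 12.1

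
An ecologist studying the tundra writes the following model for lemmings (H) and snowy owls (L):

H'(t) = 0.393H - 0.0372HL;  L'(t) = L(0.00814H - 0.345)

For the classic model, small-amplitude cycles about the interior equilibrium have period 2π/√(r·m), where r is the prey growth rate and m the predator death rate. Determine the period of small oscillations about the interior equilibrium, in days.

T ≈ 17.1 days

Here r = 0.393 and m = 0.345, so r·m = 0.136.
ω = √0.136 = 0.368 per day, hence T = 2π/ω ≈ 17.1 days.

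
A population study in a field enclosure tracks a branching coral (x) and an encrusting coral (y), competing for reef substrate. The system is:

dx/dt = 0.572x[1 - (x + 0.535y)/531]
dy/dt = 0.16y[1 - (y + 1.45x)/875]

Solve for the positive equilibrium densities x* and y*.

x* ≈ 280, y* ≈ 468

Setting both brackets to zero gives the nullclines x + 0.535y = 531 and 1.45x + y = 875.
Substituting y = 875 - 1.45x into the first: x(1 - 0.535·1.45) = 531 - 0.535·875.
So x* = 62.9/0.224 = 280, and then y* = 875 - 1.45·280 = 468.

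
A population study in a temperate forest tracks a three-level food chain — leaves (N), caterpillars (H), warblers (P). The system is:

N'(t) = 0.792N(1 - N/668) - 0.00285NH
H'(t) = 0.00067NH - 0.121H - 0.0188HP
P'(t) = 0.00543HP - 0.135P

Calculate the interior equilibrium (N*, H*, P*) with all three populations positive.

From dP/dt = 0: 0.00543H* = 0.135, so H* = 24.9.
From dN/dt = 0: 0.792(1 - N*/668) = 0.00285·24.9, giving N* = 668·(1 - 0.0895) = 608.
From dH/dt = 0: 0.00067·608 - 0.121 = 0.0188P*, so P* = 0.287/0.0188 = 15.2.

N* ≈ 608, H* ≈ 24.9, P* ≈ 15.2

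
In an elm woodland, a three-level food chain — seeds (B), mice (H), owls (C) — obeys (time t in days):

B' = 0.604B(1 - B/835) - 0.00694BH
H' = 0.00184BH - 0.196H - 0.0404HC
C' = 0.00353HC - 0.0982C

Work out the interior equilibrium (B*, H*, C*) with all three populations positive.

B* ≈ 568, H* ≈ 27.8, C* ≈ 21

From dC/dt = 0: 0.00353H* = 0.0982, so H* = 27.8.
From dB/dt = 0: 0.604(1 - B*/835) = 0.00694·27.8, giving B* = 835·(1 - 0.32) = 568.
From dH/dt = 0: 0.00184·568 - 0.196 = 0.0404C*, so C* = 0.849/0.0404 = 21.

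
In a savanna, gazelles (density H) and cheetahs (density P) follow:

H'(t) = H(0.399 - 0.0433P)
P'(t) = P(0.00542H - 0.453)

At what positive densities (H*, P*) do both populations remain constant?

H* ≈ 83.6, P* ≈ 9.21

Set dP/dt = 0 with P > 0: 0.00542H - 0.453 = 0, so H* = 0.453/0.00542 = 83.6.
Set dH/dt = 0 with H > 0: 0.399 - 0.0433P = 0, so P* = 0.399/0.0433 = 9.21.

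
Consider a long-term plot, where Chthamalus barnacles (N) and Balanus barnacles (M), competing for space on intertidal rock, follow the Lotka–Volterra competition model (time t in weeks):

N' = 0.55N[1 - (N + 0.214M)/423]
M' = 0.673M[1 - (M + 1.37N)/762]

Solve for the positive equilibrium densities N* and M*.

N* ≈ 368, M* ≈ 258

Setting both brackets to zero gives the nullclines N + 0.214M = 423 and 1.37N + M = 762.
Substituting M = 762 - 1.37N into the first: N(1 - 0.214·1.37) = 423 - 0.214·762.
So N* = 260/0.707 = 368, and then M* = 762 - 1.37·368 = 258.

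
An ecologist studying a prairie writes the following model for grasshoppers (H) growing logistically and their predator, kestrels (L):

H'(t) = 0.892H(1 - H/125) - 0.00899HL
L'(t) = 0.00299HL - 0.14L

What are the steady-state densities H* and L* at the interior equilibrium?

H* ≈ 46.8, L* ≈ 62.1

From dL/dt = 0 with L > 0: 0.00299H* = 0.14, so H* = 46.8.
Substitute into dH/dt = 0: 0.892(1 - 46.8/125) = 0.00899L*.
The bracket is 0.625, giving L* = 0.558/0.00899 = 62.1.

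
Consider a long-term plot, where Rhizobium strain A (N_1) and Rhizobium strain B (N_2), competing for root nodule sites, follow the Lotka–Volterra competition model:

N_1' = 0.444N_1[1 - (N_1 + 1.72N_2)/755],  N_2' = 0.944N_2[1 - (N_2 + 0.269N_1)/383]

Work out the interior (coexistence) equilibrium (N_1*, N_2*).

N_1* ≈ 179, N_2* ≈ 335

Setting both brackets to zero gives the nullclines N_1 + 1.72N_2 = 755 and 0.269N_1 + N_2 = 383.
Substituting N_2 = 383 - 0.269N_1 into the first: N_1(1 - 1.72·0.269) = 755 - 1.72·383.
So N_1* = 96.2/0.537 = 179, and then N_2* = 383 - 0.269·179 = 335.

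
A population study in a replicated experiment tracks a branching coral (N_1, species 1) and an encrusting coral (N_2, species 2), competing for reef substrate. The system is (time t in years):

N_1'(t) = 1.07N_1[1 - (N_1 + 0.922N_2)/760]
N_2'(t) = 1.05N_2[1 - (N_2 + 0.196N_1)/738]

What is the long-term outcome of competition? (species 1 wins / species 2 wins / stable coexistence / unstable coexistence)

Compare the nullcline intercepts: K1/α12 = 760/0.922 = 824 > K2 = 738; K2/α21 = 738/0.196 = 3770 > K1 = 760.
Since both inequalities hold, each species can invade when rare, so the interior equilibrium is stable.

stable coexistence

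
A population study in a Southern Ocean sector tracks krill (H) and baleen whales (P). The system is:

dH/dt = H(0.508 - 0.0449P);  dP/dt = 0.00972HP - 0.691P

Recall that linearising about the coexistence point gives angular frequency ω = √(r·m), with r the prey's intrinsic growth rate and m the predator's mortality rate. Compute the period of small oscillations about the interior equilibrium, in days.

T ≈ 10.6 days

Here r = 0.508 and m = 0.691, so r·m = 0.351.
ω = √0.351 = 0.592 per day, hence T = 2π/ω ≈ 10.6 days.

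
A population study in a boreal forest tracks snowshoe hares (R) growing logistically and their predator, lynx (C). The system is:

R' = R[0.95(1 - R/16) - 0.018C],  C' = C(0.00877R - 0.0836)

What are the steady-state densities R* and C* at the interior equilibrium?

From dC/dt = 0 with C > 0: 0.00877R* = 0.0836, so R* = 9.53.
Substitute into dR/dt = 0: 0.95(1 - 9.53/16) = 0.018C*.
The bracket is 0.404, giving C* = 0.384/0.018 = 21.3.

R* ≈ 9.53, C* ≈ 21.3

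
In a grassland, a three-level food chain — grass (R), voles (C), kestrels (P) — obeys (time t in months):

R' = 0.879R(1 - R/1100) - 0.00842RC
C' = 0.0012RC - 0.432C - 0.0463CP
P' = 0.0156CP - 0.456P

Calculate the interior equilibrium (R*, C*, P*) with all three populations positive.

R* ≈ 792, C* ≈ 29.2, P* ≈ 11.2

From dP/dt = 0: 0.0156C* = 0.456, so C* = 29.2.
From dR/dt = 0: 0.879(1 - R*/1100) = 0.00842·29.2, giving R* = 1100·(1 - 0.28) = 792.
From dC/dt = 0: 0.0012·792 - 0.432 = 0.0463P*, so P* = 0.518/0.0463 = 11.2.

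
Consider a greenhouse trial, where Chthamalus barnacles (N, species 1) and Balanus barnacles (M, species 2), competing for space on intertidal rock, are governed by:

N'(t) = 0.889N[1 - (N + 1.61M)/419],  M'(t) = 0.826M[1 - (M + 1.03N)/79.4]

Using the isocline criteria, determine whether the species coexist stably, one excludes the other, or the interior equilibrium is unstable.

species 1 excludes species 2

Compare the nullcline intercepts: K1/α12 = 419/1.61 = 260 > K2 = 79.4; K2/α21 = 79.4/1.03 = 77.1 < K1 = 419.
Since the inequalities point opposite ways, species 1 can invade but species 2 cannot.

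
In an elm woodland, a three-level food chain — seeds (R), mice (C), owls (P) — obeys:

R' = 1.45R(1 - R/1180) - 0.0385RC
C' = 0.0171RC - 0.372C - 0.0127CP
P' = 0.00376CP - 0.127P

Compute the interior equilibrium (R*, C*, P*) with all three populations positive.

From dP/dt = 0: 0.00376C* = 0.127, so C* = 33.8.
From dR/dt = 0: 1.45(1 - R*/1180) = 0.0385·33.8, giving R* = 1180·(1 - 0.897) = 122.
From dC/dt = 0: 0.0171·122 - 0.372 = 0.0127P*, so P* = 1.71/0.0127 = 135.

R* ≈ 122, C* ≈ 33.8, P* ≈ 135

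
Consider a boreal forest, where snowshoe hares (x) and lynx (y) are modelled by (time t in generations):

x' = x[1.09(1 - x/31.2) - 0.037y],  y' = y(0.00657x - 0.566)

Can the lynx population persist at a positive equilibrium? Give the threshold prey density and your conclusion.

Threshold x = 86.1; K < 86.1, so no, the predator goes extinct.

The predator equation gives dy/dt > 0 only when x > 0.566/0.00657 = 86.1.
Without the predator, x → K = 31.2. Since 31.2 < 86.1, the predator cannot invade.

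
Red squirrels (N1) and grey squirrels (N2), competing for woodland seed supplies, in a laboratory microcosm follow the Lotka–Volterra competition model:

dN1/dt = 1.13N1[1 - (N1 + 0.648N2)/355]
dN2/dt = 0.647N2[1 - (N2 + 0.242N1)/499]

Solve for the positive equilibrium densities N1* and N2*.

Setting both brackets to zero gives the nullclines N1 + 0.648N2 = 355 and 0.242N1 + N2 = 499.
Substituting N2 = 499 - 0.242N1 into the first: N1(1 - 0.648·0.242) = 355 - 0.648·499.
So N1* = 31.6/0.843 = 37.5, and then N2* = 499 - 0.242·37.5 = 490.

N1* ≈ 37.5, N2* ≈ 490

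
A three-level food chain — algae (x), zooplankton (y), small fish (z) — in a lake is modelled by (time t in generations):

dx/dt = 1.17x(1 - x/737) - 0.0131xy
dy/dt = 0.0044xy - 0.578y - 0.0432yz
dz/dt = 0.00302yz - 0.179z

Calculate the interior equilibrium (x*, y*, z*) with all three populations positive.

x* ≈ 248, y* ≈ 59.3, z* ≈ 11.9

From dz/dt = 0: 0.00302y* = 0.179, so y* = 59.3.
From dx/dt = 0: 1.17(1 - x*/737) = 0.0131·59.3, giving x* = 737·(1 - 0.664) = 248.
From dy/dt = 0: 0.0044·248 - 0.578 = 0.0432z*, so z* = 0.513/0.0432 = 11.9.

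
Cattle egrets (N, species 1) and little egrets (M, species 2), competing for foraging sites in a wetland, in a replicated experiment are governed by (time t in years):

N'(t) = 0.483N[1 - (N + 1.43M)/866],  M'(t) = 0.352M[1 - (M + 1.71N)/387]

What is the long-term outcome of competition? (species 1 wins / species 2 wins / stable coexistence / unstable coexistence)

Compare the nullcline intercepts: K1/α12 = 866/1.43 = 606 > K2 = 387; K2/α21 = 387/1.71 = 226 < K1 = 866.
Since the inequalities point opposite ways, species 1 can invade but species 2 cannot.

species 1 excludes species 2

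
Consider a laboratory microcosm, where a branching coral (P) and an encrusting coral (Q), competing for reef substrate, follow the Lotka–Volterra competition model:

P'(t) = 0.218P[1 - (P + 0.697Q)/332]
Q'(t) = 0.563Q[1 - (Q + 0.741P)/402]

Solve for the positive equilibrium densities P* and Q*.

Setting both brackets to zero gives the nullclines P + 0.697Q = 332 and 0.741P + Q = 402.
Substituting Q = 402 - 0.741P into the first: P(1 - 0.697·0.741) = 332 - 0.697·402.
So P* = 51.8/0.484 = 107, and then Q* = 402 - 0.741·107 = 323.

P* ≈ 107, Q* ≈ 323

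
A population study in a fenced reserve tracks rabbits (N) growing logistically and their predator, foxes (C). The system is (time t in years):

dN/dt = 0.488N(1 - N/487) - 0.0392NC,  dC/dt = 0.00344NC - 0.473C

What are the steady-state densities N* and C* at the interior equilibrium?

From dC/dt = 0 with C > 0: 0.00344N* = 0.473, so N* = 138.
Substitute into dN/dt = 0: 0.488(1 - 138/487) = 0.0392C*.
The bracket is 0.718, giving C* = 0.35/0.0392 = 8.93.

N* ≈ 138, C* ≈ 8.93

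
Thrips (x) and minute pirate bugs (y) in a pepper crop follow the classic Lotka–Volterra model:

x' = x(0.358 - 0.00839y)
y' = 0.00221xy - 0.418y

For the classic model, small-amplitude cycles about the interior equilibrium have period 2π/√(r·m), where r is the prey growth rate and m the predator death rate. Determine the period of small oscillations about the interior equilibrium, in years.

Here r = 0.358 and m = 0.418, so r·m = 0.15.
ω = √0.15 = 0.387 per year, hence T = 2π/ω ≈ 16.2 years.

T ≈ 16.2 years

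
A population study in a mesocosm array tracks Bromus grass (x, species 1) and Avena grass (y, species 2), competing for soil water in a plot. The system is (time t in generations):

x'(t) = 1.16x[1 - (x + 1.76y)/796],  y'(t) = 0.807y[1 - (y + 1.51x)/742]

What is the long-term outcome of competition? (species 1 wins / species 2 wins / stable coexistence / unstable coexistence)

Compare the nullcline intercepts: K1/α12 = 796/1.76 = 452 < K2 = 742; K2/α21 = 742/1.51 = 491 < K1 = 796.
Since both are reversed, neither can invade when rare; the interior point is a saddle.

unstable coexistence (outcome depends on initial conditions)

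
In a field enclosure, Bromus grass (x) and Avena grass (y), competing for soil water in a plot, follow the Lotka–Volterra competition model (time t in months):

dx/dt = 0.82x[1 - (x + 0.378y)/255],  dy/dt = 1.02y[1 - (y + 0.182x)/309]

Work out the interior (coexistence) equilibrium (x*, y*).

Setting both brackets to zero gives the nullclines x + 0.378y = 255 and 0.182x + y = 309.
Substituting y = 309 - 0.182x into the first: x(1 - 0.378·0.182) = 255 - 0.378·309.
So x* = 138/0.931 = 148, and then y* = 309 - 0.182·148 = 282.

x* ≈ 148, y* ≈ 282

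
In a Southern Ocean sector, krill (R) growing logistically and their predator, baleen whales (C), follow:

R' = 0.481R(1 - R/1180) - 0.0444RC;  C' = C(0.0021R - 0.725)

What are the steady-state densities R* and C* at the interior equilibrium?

R* ≈ 345, C* ≈ 7.66

From dC/dt = 0 with C > 0: 0.0021R* = 0.725, so R* = 345.
Substitute into dR/dt = 0: 0.481(1 - 345/1180) = 0.0444C*.
The bracket is 0.707, giving C* = 0.34/0.0444 = 7.66.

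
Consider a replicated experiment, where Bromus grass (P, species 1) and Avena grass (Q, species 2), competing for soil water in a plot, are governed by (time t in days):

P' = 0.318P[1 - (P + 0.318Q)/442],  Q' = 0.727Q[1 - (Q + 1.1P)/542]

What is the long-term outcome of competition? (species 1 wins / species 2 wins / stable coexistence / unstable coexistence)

Compare the nullcline intercepts: K1/α12 = 442/0.318 = 1390 > K2 = 542; K2/α21 = 542/1.1 = 493 > K1 = 442.
Since both inequalities hold, each species can invade when rare, so the interior equilibrium is stable.

stable coexistence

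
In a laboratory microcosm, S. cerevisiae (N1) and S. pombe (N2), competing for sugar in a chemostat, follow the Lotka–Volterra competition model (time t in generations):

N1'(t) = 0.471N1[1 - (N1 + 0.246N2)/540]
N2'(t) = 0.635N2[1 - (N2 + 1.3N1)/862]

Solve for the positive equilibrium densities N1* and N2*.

Setting both brackets to zero gives the nullclines N1 + 0.246N2 = 540 and 1.3N1 + N2 = 862.
Substituting N2 = 862 - 1.3N1 into the first: N1(1 - 0.246·1.3) = 540 - 0.246·862.
So N1* = 328/0.68 = 482, and then N2* = 862 - 1.3·482 = 235.

N1* ≈ 482, N2* ≈ 235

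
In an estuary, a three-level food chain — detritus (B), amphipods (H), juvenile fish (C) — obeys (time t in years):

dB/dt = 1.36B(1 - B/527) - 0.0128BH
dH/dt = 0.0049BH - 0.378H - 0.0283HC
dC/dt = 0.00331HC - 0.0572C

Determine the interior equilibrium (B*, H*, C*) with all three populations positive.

From dC/dt = 0: 0.00331H* = 0.0572, so H* = 17.3.
From dB/dt = 0: 1.36(1 - B*/527) = 0.0128·17.3, giving B* = 527·(1 - 0.163) = 441.
From dH/dt = 0: 0.0049·441 - 0.378 = 0.0283C*, so C* = 1.78/0.0283 = 63.

B* ≈ 441, H* ≈ 17.3, C* ≈ 63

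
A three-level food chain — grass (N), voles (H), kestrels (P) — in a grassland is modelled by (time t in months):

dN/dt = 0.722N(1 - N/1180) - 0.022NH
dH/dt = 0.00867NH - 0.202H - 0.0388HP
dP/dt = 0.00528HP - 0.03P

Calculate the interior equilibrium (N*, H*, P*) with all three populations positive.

From dP/dt = 0: 0.00528H* = 0.03, so H* = 5.68.
From dN/dt = 0: 0.722(1 - N*/1180) = 0.022·5.68, giving N* = 1180·(1 - 0.173) = 976.
From dH/dt = 0: 0.00867·976 - 0.202 = 0.0388P*, so P* = 8.26/0.0388 = 213.

N* ≈ 976, H* ≈ 5.68, P* ≈ 213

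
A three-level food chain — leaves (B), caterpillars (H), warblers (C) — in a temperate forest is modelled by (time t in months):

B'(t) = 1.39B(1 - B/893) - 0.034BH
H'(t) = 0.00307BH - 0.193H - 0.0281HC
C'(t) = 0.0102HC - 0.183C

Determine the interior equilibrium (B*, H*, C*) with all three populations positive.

From dC/dt = 0: 0.0102H* = 0.183, so H* = 17.9.
From dB/dt = 0: 1.39(1 - B*/893) = 0.034·17.9, giving B* = 893·(1 - 0.439) = 501.
From dH/dt = 0: 0.00307·501 - 0.193 = 0.0281C*, so C* = 1.35/0.0281 = 47.9.

B* ≈ 501, H* ≈ 17.9, C* ≈ 47.9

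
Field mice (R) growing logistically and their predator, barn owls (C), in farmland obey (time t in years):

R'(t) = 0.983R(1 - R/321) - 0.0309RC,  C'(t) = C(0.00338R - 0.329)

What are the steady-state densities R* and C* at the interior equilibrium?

From dC/dt = 0 with C > 0: 0.00338R* = 0.329, so R* = 97.3.
Substitute into dR/dt = 0: 0.983(1 - 97.3/321) = 0.0309C*.
The bracket is 0.697, giving C* = 0.685/0.0309 = 22.2.

R* ≈ 97.3, C* ≈ 22.2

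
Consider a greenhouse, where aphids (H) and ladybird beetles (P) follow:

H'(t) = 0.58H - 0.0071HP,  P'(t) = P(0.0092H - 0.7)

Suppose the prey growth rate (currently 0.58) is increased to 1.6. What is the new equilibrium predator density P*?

P* ≈ 225

At the interior fixed point, setting dH/dt = 0 with H > 0 fixes P* = (prey growth rate)/(HP coefficient) — independent of the other coefficients.
With the change, P* = 1.6/0.0071 = 225; it rises from 81.7.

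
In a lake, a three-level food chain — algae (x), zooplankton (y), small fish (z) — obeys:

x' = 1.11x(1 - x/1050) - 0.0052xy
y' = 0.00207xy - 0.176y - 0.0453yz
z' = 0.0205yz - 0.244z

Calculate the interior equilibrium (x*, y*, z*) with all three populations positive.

From dz/dt = 0: 0.0205y* = 0.244, so y* = 11.9.
From dx/dt = 0: 1.11(1 - x*/1050) = 0.0052·11.9, giving x* = 1050·(1 - 0.0558) = 991.
From dy/dt = 0: 0.00207·991 - 0.176 = 0.0453z*, so z* = 1.88/0.0453 = 41.4.

x* ≈ 991, y* ≈ 11.9, z* ≈ 41.4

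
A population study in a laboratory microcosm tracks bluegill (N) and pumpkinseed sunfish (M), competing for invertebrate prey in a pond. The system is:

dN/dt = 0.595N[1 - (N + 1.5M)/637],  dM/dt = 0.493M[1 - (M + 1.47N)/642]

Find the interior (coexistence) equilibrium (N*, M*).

Setting both brackets to zero gives the nullclines N + 1.5M = 637 and 1.47N + M = 642.
Substituting M = 642 - 1.47N into the first: N(1 - 1.5·1.47) = 637 - 1.5·642.
So N* = -326/-1.21 = 271, and then M* = 642 - 1.47·271 = 244.

N* ≈ 271, M* ≈ 244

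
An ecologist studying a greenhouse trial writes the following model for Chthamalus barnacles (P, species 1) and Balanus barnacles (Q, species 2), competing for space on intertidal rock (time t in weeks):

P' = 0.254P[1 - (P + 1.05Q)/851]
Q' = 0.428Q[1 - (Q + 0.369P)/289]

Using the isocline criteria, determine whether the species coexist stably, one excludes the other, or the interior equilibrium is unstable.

Compare the nullcline intercepts: K1/α12 = 851/1.05 = 810 > K2 = 289; K2/α21 = 289/0.369 = 783 < K1 = 851.
Since the inequalities point opposite ways, species 1 can invade but species 2 cannot.

species 1 excludes species 2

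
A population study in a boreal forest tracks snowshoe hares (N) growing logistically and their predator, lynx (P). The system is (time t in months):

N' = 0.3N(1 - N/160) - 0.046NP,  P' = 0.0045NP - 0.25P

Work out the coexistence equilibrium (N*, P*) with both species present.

From dP/dt = 0 with P > 0: 0.0045N* = 0.25, so N* = 55.6.
Substitute into dN/dt = 0: 0.3(1 - 55.6/160) = 0.046P*.
The bracket is 0.653, giving P* = 0.196/0.046 = 4.26.

N* ≈ 55.6, P* ≈ 4.26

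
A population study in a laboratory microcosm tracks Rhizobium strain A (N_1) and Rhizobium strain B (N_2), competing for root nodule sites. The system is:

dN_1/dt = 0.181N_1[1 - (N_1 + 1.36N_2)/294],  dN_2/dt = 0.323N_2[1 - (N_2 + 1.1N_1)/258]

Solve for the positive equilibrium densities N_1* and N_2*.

Setting both brackets to zero gives the nullclines N_1 + 1.36N_2 = 294 and 1.1N_1 + N_2 = 258.
Substituting N_2 = 258 - 1.1N_1 into the first: N_1(1 - 1.36·1.1) = 294 - 1.36·258.
So N_1* = -56.9/-0.496 = 115, and then N_2* = 258 - 1.1·115 = 132.

N_1* ≈ 115, N_2* ≈ 132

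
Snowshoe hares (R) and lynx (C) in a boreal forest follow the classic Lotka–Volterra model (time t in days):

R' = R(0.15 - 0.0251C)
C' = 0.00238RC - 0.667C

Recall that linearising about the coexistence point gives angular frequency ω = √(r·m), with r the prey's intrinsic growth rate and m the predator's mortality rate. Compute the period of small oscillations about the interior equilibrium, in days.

T ≈ 19.9 days

Here r = 0.15 and m = 0.667, so r·m = 0.1.
ω = √0.1 = 0.316 per day, hence T = 2π/ω ≈ 19.9 days.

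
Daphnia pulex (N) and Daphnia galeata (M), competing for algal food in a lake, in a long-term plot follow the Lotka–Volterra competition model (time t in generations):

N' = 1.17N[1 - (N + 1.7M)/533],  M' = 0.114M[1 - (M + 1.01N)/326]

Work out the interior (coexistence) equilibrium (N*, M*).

Setting both brackets to zero gives the nullclines N + 1.7M = 533 and 1.01N + M = 326.
Substituting M = 326 - 1.01N into the first: N(1 - 1.7·1.01) = 533 - 1.7·326.
So N* = -21.2/-0.717 = 29.6, and then M* = 326 - 1.01·29.6 = 296.

N* ≈ 29.6, M* ≈ 296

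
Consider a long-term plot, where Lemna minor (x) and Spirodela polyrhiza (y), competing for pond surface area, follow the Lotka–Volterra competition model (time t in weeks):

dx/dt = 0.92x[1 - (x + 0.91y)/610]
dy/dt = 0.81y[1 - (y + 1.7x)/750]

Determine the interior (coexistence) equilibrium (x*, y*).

Setting both brackets to zero gives the nullclines x + 0.91y = 610 and 1.7x + y = 750.
Substituting y = 750 - 1.7x into the first: x(1 - 0.91·1.7) = 610 - 0.91·750.
So x* = -72.5/-0.547 = 133, and then y* = 750 - 1.7·133 = 525.

x* ≈ 133, y* ≈ 525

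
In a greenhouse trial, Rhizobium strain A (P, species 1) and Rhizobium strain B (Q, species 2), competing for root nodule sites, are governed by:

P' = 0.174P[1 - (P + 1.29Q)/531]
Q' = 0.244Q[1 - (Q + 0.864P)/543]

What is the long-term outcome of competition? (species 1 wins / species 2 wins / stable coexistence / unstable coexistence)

species 2 excludes species 1

Compare the nullcline intercepts: K1/α12 = 531/1.29 = 412 < K2 = 543; K2/α21 = 543/0.864 = 628 > K1 = 531.
Since the inequalities point opposite ways, species 2 can invade but species 1 cannot.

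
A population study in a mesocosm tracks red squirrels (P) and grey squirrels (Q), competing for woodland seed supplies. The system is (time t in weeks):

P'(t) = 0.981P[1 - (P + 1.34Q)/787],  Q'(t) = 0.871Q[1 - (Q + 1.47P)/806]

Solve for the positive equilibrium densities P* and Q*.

Setting both brackets to zero gives the nullclines P + 1.34Q = 787 and 1.47P + Q = 806.
Substituting Q = 806 - 1.47P into the first: P(1 - 1.34·1.47) = 787 - 1.34·806.
So P* = -293/-0.97 = 302, and then Q* = 806 - 1.47·302 = 362.

P* ≈ 302, Q* ≈ 362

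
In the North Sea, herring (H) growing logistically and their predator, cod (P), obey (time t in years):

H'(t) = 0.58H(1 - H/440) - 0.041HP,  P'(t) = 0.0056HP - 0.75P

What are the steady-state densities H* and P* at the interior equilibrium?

H* ≈ 134, P* ≈ 9.84

From dP/dt = 0 with P > 0: 0.0056H* = 0.75, so H* = 134.
Substitute into dH/dt = 0: 0.58(1 - 134/440) = 0.041P*.
The bracket is 0.696, giving P* = 0.403/0.041 = 9.84.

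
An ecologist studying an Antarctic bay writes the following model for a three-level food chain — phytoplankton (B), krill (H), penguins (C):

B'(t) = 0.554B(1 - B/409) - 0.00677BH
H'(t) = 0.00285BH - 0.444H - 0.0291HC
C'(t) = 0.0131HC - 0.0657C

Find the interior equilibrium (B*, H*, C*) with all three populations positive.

B* ≈ 384, H* ≈ 5.02, C* ≈ 22.3

From dC/dt = 0: 0.0131H* = 0.0657, so H* = 5.02.
From dB/dt = 0: 0.554(1 - B*/409) = 0.00677·5.02, giving B* = 409·(1 - 0.0613) = 384.
From dH/dt = 0: 0.00285·384 - 0.444 = 0.0291C*, so C* = 0.65/0.0291 = 22.3.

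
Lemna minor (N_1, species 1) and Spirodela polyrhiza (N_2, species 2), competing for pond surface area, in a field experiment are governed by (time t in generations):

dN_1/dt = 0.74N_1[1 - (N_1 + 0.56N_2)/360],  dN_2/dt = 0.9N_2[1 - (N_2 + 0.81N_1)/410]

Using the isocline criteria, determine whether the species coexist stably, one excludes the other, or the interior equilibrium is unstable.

stable coexistence

Compare the nullcline intercepts: K1/α12 = 360/0.56 = 643 > K2 = 410; K2/α21 = 410/0.81 = 506 > K1 = 360.
Since both inequalities hold, each species can invade when rare, so the interior equilibrium is stable.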